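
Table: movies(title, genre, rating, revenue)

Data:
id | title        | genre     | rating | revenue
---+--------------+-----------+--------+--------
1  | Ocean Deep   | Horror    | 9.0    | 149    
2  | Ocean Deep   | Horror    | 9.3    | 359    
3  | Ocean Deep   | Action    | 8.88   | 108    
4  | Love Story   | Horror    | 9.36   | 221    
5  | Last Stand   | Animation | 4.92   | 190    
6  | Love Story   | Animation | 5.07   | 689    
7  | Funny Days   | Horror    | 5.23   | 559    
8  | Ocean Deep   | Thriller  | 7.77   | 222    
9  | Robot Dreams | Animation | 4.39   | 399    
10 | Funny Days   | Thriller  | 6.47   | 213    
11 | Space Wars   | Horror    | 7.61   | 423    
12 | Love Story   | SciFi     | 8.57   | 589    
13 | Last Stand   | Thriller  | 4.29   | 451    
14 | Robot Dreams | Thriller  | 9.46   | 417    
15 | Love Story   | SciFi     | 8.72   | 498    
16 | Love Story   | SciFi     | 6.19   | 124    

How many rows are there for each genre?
SELECT genre, COUNT(*) as count
FROM movies
GROUP BY genre

Result:
  Action: 1
  Animation: 3
  Horror: 5
  SciFi: 3
  Thriller: 4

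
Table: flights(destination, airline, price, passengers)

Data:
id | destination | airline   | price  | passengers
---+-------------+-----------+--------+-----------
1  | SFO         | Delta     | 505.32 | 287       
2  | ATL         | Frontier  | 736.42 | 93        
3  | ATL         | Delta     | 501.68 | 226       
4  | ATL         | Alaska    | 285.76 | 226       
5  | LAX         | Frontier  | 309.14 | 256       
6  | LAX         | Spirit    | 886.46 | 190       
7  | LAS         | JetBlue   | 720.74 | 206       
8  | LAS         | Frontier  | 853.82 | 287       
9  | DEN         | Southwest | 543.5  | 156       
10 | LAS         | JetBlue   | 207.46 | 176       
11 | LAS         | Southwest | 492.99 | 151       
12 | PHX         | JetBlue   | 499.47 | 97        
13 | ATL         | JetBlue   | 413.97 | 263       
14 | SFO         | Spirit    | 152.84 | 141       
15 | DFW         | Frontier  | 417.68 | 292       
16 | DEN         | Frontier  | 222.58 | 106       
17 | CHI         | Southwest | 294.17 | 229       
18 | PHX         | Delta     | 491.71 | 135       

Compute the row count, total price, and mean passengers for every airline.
SELECT airline,
       COUNT(*) as cnt,
       SUM(price) as total_price,
       AVG(passengers) as avg_passengers
FROM flights
GROUP BY airline

Result:
  Alaska: 1 records, 285.76 total price, 226.00 avg passengers
  Delta: 3 records, 1498.71 total price, 216.00 avg passengers
  Frontier: 5 records, 2539.64 total price, 206.80 avg passengers
  JetBlue: 4 records, 1841.64 total price, 185.50 avg passengers
  Southwest: 3 records, 1330.66 total price, 178.67 avg passengers
  Spirit: 2 records, 1039.30 total price, 165.50 avg passengers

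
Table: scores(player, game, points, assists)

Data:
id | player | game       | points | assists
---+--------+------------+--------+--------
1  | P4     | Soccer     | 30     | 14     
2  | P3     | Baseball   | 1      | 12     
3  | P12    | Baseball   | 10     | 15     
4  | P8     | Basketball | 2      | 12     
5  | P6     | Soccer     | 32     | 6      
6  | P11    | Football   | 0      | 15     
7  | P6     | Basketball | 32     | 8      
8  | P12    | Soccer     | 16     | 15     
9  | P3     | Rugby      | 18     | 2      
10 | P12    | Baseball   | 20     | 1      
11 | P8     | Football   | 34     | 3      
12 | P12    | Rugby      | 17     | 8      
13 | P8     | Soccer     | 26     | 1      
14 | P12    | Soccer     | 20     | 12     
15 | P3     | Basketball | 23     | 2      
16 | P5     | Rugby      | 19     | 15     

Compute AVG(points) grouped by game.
SELECT game, AVG(points) as result
FROM scores
GROUP BY game

Result:
  Baseball: 10.33
  Basketball: 19.00
  Football: 17.00
  Rugby: 18.00
  Soccer: 24.80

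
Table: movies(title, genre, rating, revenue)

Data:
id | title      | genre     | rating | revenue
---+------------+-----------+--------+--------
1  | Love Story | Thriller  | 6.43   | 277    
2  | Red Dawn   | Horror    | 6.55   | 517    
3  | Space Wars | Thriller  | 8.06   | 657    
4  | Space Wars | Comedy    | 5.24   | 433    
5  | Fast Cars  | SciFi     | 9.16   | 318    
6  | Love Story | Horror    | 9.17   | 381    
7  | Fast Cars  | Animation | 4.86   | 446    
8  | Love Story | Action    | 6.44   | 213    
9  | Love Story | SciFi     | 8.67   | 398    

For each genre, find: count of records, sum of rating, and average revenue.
SELECT genre,
       COUNT(*) as cnt,
       SUM(rating) as total_rating,
       AVG(revenue) as avg_revenue
FROM movies
GROUP BY genre

Result:
  Action: 1 records, 6.44 total rating, 213.00 avg revenue
  Animation: 1 records, 4.86 total rating, 446.00 avg revenue
  Comedy: 1 records, 5.24 total rating, 433.00 avg revenue
  Horror: 2 records, 15.72 total rating, 449.00 avg revenue
  SciFi: 2 records, 17.83 total rating, 358.00 avg revenue
  Thriller: 2 records, 14.49 total rating, 467.00 avg revenue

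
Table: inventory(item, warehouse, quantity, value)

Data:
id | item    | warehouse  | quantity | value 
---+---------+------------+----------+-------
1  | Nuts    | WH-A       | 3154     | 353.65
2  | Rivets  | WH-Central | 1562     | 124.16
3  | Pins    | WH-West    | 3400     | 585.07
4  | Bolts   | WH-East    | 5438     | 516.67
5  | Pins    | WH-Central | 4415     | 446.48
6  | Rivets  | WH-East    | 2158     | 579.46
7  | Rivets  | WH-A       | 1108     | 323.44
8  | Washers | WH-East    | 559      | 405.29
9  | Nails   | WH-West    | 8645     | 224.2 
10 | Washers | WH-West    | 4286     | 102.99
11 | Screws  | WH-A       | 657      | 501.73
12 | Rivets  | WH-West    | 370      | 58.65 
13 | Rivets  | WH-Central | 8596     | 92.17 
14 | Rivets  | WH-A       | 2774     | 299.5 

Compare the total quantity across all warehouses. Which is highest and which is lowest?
SELECT warehouse, SUM(quantity)
FROM inventory
GROUP BY warehouse
ORDER BY SUM(quantity)

All groups:
  WH-A: 7693
  WH-East: 8155
  WH-Central: 14573
  WH-West: 16701

Highest: WH-West (16701)
Lowest: WH-A (7693)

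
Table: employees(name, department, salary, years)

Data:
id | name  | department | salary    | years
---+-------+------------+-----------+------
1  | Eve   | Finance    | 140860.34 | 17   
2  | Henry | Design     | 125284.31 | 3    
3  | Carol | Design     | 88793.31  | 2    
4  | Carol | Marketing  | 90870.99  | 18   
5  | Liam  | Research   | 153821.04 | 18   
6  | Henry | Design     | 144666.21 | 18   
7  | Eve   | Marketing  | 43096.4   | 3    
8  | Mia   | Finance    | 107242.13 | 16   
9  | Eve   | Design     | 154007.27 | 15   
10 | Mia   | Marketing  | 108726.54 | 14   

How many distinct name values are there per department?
SELECT department, COUNT(DISTINCT name)
FROM employees
GROUP BY department

Result:
  Design: 3 distinct
  Finance: 2 distinct
  Marketing: 3 distinct
  Research: 1 distinct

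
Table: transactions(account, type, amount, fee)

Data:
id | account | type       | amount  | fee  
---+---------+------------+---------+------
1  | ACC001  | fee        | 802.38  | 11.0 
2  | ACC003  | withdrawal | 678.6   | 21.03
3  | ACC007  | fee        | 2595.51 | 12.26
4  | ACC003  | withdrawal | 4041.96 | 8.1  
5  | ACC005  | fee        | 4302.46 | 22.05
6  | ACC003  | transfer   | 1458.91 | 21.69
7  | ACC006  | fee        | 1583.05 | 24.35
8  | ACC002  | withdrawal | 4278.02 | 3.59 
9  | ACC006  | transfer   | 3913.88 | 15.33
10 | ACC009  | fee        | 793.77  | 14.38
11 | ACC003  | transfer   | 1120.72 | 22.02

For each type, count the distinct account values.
SELECT type, COUNT(DISTINCT account)
FROM transactions
GROUP BY type

Result:
  fee: 5 distinct
  transfer: 2 distinct
  withdrawal: 2 distinct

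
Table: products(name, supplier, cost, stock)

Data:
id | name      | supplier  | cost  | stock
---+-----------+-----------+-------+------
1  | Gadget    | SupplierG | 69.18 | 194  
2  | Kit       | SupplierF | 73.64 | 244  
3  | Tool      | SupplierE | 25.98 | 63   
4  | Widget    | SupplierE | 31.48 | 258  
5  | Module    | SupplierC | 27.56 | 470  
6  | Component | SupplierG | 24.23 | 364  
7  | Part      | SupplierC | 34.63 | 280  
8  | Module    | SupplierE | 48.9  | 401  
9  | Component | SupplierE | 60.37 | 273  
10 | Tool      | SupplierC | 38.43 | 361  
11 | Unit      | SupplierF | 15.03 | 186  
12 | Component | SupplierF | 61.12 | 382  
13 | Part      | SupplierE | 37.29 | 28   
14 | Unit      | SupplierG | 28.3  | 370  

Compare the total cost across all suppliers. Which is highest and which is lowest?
SELECT supplier, SUM(cost)
FROM products
GROUP BY supplier
ORDER BY SUM(cost)

All groups:
  SupplierC: 100.62
  SupplierG: 121.71
  SupplierF: 149.79
  SupplierE: 204.02

Highest: SupplierE (204.02)
Lowest: SupplierC (100.62)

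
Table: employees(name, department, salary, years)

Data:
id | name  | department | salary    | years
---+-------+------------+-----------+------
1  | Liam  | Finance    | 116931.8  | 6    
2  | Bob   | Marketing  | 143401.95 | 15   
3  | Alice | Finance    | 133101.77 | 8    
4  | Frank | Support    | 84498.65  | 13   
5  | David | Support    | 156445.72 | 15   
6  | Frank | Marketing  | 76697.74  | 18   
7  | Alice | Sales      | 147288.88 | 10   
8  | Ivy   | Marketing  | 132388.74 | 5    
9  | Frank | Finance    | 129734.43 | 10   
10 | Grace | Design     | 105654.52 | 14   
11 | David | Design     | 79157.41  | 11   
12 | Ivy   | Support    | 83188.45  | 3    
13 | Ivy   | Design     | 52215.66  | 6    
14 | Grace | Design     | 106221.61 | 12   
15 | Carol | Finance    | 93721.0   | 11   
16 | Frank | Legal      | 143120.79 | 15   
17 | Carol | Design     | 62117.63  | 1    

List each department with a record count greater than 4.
SELECT department, COUNT(*) as cnt
FROM employees
GROUP BY department
HAVING COUNT(*) > 4

Result:
  Design: 5

Note: HAVING filters groups after aggregation, WHERE filters rows before.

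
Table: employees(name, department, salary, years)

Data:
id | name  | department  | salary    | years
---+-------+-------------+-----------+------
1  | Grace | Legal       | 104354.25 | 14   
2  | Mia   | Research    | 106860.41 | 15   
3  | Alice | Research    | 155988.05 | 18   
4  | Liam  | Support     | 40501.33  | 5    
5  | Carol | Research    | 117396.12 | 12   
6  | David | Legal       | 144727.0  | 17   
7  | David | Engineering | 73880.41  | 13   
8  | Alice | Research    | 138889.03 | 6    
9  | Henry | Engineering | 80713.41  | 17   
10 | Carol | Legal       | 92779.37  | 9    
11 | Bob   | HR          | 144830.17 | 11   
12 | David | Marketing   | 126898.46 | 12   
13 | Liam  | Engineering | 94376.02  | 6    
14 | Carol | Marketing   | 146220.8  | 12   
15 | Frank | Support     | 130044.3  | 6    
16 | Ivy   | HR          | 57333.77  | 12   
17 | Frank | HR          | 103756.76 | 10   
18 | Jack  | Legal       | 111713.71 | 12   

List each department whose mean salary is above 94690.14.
SELECT department, AVG(salary)
FROM employees
GROUP BY department
HAVING AVG(salary) > 94690.14

Result:
  HR: avg=101973.57
  Legal: avg=113393.58
  Marketing: avg=136559.63
  Research: avg=129783.40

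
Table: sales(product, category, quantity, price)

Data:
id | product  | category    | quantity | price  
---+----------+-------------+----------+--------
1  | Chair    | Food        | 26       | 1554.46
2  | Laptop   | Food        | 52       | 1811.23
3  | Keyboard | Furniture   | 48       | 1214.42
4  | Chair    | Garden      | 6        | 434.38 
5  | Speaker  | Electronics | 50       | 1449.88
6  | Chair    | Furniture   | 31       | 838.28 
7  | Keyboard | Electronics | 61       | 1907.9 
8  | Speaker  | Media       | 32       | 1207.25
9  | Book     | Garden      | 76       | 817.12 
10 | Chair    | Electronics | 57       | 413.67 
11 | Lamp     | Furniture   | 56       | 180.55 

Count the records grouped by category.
SELECT category, COUNT(*) as count
FROM sales
GROUP BY category

Result:
  Electronics: 3
  Food: 2
  Furniture: 3
  Garden: 2
  Media: 1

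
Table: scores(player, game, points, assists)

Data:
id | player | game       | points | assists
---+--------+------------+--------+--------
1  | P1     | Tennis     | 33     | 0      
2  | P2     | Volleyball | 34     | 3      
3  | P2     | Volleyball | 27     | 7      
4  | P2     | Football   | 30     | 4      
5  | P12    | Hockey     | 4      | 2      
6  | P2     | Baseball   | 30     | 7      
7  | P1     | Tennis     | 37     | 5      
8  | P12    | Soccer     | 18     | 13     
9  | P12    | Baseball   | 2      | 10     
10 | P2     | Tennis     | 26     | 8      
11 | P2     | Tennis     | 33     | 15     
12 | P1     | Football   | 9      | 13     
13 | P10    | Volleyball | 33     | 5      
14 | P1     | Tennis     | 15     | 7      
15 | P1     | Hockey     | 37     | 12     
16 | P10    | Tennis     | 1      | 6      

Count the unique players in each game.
SELECT game, COUNT(DISTINCT player)
FROM scores
GROUP BY game

Result:
  Baseball: 2 distinct
  Football: 2 distinct
  Hockey: 2 distinct
  Soccer: 1 distinct
  Tennis: 3 distinct
  Volleyball: 2 distinct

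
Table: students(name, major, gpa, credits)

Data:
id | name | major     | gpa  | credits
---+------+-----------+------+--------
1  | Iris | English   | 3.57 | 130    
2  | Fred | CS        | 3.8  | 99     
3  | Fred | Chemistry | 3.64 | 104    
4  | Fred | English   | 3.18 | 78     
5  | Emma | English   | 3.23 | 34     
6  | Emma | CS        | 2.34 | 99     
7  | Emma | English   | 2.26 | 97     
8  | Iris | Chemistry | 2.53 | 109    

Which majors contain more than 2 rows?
SELECT major, COUNT(*) as cnt
FROM students
GROUP BY major
HAVING COUNT(*) > 2

Result:
  English: 4

Note: HAVING filters groups after aggregation, WHERE filters rows before.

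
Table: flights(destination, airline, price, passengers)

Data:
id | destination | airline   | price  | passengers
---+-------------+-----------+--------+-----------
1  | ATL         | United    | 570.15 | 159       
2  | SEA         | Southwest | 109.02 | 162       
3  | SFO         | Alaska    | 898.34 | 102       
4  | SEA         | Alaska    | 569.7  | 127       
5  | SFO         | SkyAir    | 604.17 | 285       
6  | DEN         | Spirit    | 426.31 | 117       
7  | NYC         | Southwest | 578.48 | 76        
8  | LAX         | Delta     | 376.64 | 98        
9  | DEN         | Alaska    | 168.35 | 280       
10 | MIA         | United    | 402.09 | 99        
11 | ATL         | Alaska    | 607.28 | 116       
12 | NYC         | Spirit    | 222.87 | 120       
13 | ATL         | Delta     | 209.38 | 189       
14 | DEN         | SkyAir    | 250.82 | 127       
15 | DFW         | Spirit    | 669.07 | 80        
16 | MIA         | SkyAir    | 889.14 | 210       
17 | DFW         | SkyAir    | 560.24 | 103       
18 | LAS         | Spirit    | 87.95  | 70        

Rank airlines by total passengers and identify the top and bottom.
SELECT airline, SUM(passengers)
FROM flights
GROUP BY airline
ORDER BY SUM(passengers)

All groups:
  Southwest: 238
  United: 258
  Delta: 287
  Spirit: 387
  Alaska: 625
  SkyAir: 725

Highest: SkyAir (725)
Lowest: Southwest (238)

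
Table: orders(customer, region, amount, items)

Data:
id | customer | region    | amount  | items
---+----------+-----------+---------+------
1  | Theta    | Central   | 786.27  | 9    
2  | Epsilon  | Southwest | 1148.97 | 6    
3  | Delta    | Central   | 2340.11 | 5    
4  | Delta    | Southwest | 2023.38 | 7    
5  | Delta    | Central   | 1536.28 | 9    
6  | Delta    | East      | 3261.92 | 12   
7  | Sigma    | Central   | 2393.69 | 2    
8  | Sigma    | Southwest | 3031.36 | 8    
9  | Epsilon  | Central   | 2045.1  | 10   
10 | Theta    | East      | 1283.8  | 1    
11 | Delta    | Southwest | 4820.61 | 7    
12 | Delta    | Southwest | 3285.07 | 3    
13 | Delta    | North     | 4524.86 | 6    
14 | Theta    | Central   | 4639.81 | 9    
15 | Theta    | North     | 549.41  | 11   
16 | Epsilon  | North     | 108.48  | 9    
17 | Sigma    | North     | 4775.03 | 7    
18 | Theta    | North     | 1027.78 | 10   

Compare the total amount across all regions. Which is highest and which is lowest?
SELECT region, SUM(amount)
FROM orders
GROUP BY region
ORDER BY SUM(amount)

All groups:
  East: 4545.72
  North: 10985.56
  Central: 13741.26
  Southwest: 14309.39

Highest: Southwest (14309.39)
Lowest: East (4545.72)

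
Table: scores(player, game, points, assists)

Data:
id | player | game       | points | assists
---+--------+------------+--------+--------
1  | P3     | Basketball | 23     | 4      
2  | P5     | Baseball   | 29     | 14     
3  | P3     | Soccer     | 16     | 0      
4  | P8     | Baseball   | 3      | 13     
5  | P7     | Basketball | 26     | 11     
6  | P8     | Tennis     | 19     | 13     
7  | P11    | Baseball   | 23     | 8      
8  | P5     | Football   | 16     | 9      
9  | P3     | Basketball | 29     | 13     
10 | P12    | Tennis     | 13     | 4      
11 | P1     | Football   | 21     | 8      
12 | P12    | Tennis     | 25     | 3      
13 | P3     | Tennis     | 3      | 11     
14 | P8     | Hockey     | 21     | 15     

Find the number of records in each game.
SELECT game, COUNT(*) as count
FROM scores
GROUP BY game

Result:
  Baseball: 3
  Basketball: 3
  Football: 2
  Hockey: 1
  Soccer: 1
  Tennis: 4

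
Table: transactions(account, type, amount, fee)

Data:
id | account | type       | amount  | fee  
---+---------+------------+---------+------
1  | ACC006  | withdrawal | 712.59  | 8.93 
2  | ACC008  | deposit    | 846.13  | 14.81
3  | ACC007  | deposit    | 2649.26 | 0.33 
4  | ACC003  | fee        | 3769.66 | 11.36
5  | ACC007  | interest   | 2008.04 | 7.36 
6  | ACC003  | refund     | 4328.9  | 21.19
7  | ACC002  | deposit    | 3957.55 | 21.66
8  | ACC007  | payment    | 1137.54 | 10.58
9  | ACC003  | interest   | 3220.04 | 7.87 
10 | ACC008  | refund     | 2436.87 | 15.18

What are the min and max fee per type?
SELECT type, MIN(fee), MAX(fee)
FROM transactions
GROUP BY type

Result:
  deposit: min=0.33, max=21.66
  fee: min=11.36, max=11.36
  interest: min=7.36, max=7.87
  payment: min=10.58, max=10.58
  refund: min=15.18, max=21.19
  withdrawal: min=8.93, max=8.93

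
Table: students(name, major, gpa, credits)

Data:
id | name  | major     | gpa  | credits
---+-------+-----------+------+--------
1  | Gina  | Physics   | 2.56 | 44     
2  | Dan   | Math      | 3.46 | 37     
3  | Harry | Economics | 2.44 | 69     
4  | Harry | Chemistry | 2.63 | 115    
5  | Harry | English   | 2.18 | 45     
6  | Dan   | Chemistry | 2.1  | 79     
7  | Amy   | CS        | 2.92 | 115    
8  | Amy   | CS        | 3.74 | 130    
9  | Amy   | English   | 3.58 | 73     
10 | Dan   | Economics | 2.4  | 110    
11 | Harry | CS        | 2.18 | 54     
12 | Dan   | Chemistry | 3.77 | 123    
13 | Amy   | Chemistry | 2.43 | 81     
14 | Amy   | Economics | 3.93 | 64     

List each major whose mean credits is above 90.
SELECT major, AVG(credits)
FROM students
GROUP BY major
HAVING AVG(credits) > 90

Result:
  CS: avg=99.67
  Chemistry: avg=99.50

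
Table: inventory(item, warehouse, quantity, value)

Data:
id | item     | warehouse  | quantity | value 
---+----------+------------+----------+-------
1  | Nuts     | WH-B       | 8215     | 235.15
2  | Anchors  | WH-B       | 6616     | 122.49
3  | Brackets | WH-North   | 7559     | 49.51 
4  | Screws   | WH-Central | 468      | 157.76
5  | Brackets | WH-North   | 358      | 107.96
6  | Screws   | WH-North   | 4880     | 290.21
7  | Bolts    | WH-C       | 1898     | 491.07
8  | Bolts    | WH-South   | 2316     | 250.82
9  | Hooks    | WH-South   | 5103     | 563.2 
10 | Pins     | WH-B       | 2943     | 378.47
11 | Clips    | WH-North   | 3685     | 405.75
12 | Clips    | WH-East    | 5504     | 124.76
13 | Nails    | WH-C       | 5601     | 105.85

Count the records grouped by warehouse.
SELECT warehouse, COUNT(*) as count
FROM inventory
GROUP BY warehouse

Result:
  WH-B: 3
  WH-C: 2
  WH-Central: 1
  WH-East: 1
  WH-North: 4
  WH-South: 2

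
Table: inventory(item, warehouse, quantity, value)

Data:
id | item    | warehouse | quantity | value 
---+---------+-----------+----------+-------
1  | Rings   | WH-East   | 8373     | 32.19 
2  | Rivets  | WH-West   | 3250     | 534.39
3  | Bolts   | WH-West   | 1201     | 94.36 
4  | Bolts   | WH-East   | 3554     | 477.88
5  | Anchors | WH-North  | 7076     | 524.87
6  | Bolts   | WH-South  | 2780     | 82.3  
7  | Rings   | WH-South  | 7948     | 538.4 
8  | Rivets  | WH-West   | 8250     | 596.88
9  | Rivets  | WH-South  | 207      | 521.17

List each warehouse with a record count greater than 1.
SELECT warehouse, COUNT(*) as cnt
FROM inventory
GROUP BY warehouse
HAVING COUNT(*) > 1

Result:
  WH-East: 2
  WH-South: 3
  WH-West: 3

Note: HAVING filters groups after aggregation, WHERE filters rows before.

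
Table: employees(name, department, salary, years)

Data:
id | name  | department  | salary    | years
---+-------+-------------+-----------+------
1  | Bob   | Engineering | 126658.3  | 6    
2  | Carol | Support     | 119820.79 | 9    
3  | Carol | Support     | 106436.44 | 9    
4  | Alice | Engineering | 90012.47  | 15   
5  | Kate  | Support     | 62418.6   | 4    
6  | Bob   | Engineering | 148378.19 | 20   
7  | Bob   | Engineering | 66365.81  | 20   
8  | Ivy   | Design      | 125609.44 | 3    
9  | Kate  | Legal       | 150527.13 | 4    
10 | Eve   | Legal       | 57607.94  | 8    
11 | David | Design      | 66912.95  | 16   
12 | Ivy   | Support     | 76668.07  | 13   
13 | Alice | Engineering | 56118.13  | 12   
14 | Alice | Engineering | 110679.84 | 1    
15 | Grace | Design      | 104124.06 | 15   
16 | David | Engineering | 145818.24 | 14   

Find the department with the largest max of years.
SELECT department, MAX(years) as val
FROM employees
GROUP BY department
ORDER BY val DESC
LIMIT 1

Result: Engineering with max(years) = 20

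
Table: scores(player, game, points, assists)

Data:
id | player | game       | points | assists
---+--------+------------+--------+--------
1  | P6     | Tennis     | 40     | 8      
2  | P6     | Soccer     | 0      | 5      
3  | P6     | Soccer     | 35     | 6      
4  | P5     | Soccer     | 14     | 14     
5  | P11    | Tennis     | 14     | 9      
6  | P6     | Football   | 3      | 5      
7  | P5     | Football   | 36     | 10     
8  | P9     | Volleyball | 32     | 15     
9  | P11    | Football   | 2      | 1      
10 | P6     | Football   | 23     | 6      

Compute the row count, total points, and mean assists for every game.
SELECT game,
       COUNT(*) as cnt,
       SUM(points) as total_points,
       AVG(assists) as avg_assists
FROM scores
GROUP BY game

Result:
  Football: 4 records, 64 total points, 5.50 avg assists
  Soccer: 3 records, 49 total points, 8.33 avg assists
  Tennis: 2 records, 54 total points, 8.50 avg assists
  Volleyball: 1 records, 32 total points, 15.00 avg assists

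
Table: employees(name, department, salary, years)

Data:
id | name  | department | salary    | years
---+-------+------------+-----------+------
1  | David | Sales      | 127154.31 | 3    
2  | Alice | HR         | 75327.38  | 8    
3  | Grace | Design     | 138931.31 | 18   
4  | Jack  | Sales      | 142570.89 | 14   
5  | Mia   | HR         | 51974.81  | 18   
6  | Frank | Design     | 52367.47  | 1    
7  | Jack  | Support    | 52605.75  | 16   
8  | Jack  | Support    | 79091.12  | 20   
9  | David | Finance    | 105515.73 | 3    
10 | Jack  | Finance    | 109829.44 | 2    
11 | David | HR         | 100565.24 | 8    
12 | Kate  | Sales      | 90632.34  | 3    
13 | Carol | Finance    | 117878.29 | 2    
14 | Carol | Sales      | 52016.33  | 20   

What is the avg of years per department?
SELECT department, AVG(years) as result
FROM employees
GROUP BY department

Result:
  Design: 9.50
  Finance: 2.33
  HR: 11.33
  Sales: 10.00
  Support: 18.00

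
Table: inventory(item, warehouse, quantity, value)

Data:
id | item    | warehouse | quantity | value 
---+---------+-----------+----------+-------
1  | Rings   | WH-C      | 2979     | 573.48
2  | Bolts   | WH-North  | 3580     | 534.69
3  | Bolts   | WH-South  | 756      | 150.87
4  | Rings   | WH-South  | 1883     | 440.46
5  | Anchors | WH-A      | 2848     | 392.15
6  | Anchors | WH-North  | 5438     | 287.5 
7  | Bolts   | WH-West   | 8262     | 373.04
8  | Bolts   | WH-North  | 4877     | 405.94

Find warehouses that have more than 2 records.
SELECT warehouse, COUNT(*) as cnt
FROM inventory
GROUP BY warehouse
HAVING COUNT(*) > 2

Result:
  WH-North: 3

Note: HAVING filters groups after aggregation, WHERE filters rows before.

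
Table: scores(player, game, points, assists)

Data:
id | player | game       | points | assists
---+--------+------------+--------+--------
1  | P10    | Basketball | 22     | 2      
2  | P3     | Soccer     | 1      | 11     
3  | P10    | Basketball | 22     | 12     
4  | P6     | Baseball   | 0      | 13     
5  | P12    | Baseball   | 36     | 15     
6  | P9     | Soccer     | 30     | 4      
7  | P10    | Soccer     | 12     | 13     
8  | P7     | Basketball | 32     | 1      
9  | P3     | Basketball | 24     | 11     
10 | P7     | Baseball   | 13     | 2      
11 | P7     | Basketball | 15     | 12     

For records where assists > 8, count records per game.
SELECT game, COUNT(*)
FROM scores
WHERE assists > 8
GROUP BY game

Note: WHERE filters rows before grouping.

Result:
  Baseball: 2
  Basketball: 3
  Soccer: 2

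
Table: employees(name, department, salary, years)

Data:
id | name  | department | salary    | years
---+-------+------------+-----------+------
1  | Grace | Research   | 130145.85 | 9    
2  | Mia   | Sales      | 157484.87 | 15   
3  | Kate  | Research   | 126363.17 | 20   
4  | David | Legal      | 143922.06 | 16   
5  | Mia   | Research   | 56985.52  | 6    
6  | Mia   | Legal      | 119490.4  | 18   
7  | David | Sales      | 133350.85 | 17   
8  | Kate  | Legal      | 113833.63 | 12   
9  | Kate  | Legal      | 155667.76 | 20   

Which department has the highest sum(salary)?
SELECT department, SUM(salary) as val
FROM employees
GROUP BY department
ORDER BY val DESC
LIMIT 1

Result: Legal with sum(salary) = 532913.85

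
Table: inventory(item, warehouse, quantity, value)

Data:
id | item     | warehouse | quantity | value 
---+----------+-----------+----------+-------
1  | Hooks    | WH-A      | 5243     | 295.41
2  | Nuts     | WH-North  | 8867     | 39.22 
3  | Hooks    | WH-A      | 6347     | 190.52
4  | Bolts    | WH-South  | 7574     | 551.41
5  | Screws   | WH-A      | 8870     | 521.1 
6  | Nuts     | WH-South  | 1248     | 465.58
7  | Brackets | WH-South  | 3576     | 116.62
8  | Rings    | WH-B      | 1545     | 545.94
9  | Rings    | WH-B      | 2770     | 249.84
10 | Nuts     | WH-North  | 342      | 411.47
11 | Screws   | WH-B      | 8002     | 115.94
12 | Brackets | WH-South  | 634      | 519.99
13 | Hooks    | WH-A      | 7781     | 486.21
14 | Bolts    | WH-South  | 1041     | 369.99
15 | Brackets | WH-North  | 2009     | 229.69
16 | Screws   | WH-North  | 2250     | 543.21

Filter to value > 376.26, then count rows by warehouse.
SELECT warehouse, COUNT(*)
FROM inventory
WHERE value > 376.26
GROUP BY warehouse

Note: WHERE filters rows before grouping.

Result:
  WH-A: 2
  WH-B: 1
  WH-North: 2
  WH-South: 3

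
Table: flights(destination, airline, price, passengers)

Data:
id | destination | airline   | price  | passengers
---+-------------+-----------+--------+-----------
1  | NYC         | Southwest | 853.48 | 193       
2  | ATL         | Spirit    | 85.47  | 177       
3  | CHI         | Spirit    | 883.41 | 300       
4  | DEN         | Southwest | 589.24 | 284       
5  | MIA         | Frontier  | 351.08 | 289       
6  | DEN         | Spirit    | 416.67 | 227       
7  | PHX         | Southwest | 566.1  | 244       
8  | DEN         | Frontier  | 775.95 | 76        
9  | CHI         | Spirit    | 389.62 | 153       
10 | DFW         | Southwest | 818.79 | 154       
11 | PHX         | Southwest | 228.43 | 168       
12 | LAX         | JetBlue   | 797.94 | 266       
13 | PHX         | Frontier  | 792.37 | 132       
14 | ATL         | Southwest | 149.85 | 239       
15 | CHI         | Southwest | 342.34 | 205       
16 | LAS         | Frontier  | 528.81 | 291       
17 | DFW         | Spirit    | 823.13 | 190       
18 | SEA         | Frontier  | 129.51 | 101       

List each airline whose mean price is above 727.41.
SELECT airline, AVG(price)
FROM flights
GROUP BY airline
HAVING AVG(price) > 727.41

Result:
  JetBlue: avg=797.94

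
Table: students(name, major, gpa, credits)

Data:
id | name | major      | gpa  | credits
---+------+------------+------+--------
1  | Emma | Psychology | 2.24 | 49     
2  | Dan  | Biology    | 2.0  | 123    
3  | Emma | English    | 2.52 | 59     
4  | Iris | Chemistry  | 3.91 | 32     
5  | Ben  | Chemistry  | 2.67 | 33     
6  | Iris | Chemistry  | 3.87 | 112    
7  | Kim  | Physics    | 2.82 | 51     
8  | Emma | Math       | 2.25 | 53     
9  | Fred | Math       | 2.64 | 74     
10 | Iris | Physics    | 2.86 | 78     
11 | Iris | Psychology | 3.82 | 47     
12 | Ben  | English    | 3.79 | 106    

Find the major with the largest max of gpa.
SELECT major, MAX(gpa) as val
FROM students
GROUP BY major
ORDER BY val DESC
LIMIT 1

Result: Chemistry with max(gpa) = 3.91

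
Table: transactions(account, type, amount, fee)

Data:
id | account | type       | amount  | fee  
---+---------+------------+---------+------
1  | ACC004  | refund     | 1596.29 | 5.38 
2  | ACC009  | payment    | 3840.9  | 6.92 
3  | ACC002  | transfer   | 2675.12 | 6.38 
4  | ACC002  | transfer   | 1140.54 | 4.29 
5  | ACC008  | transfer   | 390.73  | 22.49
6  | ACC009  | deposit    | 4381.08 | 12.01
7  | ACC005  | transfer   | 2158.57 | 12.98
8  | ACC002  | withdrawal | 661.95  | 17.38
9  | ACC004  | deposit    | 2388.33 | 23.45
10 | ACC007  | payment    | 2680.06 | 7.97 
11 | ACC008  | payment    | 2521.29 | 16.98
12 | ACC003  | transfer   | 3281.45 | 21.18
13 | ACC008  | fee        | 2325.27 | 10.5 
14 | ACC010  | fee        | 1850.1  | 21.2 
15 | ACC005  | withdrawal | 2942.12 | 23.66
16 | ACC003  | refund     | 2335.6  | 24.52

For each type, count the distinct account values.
SELECT type, COUNT(DISTINCT account)
FROM transactions
GROUP BY type

Result:
  deposit: 2 distinct
  fee: 2 distinct
  payment: 3 distinct
  refund: 2 distinct
  transfer: 4 distinct
  withdrawal: 2 distinct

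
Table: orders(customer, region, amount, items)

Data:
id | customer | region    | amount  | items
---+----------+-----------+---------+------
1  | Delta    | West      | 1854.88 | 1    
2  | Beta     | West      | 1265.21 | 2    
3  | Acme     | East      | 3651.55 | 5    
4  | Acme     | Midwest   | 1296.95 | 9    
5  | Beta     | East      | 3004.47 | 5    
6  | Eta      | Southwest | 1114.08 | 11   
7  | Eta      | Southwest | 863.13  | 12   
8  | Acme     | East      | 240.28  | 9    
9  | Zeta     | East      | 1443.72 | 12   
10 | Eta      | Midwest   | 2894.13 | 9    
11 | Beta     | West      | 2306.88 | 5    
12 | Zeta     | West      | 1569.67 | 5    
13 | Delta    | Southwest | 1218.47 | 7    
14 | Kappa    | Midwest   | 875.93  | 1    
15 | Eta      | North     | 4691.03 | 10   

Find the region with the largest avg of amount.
SELECT region, AVG(amount) as val
FROM orders
GROUP BY region
ORDER BY val DESC
LIMIT 1

Result: North with avg(amount) = 4691.03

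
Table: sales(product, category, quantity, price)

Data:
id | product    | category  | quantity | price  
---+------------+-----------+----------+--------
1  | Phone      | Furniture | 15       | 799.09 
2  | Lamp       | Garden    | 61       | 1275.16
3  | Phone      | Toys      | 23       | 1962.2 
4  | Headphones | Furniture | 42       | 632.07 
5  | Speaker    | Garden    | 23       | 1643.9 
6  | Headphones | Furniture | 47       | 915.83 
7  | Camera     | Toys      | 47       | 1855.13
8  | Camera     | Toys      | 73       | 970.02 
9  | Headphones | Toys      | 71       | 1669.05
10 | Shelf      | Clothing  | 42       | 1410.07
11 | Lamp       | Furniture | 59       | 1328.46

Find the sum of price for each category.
SELECT category, SUM(price) as result
FROM sales
GROUP BY category

Result:
  Clothing: 1410.07
  Furniture: 3675.45
  Garden: 2919.06
  Toys: 6456.40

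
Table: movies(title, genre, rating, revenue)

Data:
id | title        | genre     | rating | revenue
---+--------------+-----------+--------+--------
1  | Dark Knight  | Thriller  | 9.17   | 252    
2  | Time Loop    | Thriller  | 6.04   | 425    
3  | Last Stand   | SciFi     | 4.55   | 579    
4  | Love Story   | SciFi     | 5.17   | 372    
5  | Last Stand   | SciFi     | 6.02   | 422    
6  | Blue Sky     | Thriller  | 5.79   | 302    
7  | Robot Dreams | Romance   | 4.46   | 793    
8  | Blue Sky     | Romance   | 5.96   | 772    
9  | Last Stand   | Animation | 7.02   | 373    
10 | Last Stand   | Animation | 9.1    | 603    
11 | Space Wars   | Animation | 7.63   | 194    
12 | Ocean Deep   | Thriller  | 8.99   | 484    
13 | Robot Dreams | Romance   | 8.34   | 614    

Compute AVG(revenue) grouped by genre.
SELECT genre, AVG(revenue) as result
FROM movies
GROUP BY genre

Result:
  Animation: 390.00
  Romance: 726.33
  SciFi: 457.67
  Thriller: 365.75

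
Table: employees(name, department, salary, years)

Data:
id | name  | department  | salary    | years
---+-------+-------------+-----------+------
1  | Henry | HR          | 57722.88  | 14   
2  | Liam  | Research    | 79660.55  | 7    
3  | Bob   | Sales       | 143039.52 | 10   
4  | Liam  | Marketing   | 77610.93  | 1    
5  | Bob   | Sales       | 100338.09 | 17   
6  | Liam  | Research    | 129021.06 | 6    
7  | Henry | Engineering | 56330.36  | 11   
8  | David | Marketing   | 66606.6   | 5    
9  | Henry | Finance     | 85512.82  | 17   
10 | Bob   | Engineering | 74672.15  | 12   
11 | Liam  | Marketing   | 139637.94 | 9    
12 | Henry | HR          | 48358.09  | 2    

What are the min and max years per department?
SELECT department, MIN(years), MAX(years)
FROM employees
GROUP BY department

Result:
  Engineering: min=11, max=12
  Finance: min=17, max=17
  HR: min=2, max=14
  Marketing: min=1, max=9
  Research: min=6, max=7
  Sales: min=10, max=17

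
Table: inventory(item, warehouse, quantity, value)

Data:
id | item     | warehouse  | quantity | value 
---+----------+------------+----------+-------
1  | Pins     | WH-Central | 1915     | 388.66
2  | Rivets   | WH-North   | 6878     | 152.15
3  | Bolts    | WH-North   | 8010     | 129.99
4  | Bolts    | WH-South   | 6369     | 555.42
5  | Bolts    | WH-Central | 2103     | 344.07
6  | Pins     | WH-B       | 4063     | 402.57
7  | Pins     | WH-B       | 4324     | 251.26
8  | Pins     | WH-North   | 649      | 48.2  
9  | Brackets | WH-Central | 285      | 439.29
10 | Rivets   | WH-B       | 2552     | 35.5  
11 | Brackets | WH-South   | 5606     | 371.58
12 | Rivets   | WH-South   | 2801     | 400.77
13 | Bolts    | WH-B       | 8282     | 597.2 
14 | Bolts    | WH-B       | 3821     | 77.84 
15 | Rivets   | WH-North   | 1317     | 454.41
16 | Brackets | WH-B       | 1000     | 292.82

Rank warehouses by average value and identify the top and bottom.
SELECT warehouse, AVG(value)
FROM inventory
GROUP BY warehouse
ORDER BY AVG(value)

All groups:
  WH-North: 196.19
  WH-B: 276.20
  WH-Central: 390.67
  WH-South: 442.59

Highest: WH-South (442.59)
Lowest: WH-North (196.19)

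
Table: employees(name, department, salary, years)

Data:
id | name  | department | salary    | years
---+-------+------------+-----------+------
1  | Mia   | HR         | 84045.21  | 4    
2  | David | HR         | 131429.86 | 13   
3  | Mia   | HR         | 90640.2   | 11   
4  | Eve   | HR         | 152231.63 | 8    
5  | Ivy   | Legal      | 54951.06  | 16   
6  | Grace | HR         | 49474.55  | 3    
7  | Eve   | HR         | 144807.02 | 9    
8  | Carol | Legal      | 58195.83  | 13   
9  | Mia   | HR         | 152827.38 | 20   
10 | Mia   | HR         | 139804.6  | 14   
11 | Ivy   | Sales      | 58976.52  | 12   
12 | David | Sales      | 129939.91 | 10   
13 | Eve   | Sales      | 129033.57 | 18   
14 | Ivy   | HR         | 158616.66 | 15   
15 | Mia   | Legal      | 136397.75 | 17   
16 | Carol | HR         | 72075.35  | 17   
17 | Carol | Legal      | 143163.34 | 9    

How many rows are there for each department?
SELECT department, COUNT(*) as count
FROM employees
GROUP BY department

Result:
  HR: 10
  Legal: 4
  Sales: 3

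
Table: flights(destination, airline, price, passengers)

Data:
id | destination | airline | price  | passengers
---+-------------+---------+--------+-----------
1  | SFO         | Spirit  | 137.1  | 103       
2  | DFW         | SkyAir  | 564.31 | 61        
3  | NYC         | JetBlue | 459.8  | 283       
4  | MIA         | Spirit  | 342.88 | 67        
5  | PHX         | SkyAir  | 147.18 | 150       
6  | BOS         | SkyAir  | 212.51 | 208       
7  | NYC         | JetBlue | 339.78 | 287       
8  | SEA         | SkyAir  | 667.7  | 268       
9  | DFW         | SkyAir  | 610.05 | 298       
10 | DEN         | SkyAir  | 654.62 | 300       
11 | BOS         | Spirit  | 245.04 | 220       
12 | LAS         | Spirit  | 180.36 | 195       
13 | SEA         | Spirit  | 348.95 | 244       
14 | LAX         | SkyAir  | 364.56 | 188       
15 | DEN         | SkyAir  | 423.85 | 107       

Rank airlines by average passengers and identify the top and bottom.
SELECT airline, AVG(passengers)
FROM flights
GROUP BY airline
ORDER BY AVG(passengers)

All groups:
  Spirit: 165.80
  SkyAir: 197.50
  JetBlue: 285.00

Highest: JetBlue (285.00)
Lowest: Spirit (165.80)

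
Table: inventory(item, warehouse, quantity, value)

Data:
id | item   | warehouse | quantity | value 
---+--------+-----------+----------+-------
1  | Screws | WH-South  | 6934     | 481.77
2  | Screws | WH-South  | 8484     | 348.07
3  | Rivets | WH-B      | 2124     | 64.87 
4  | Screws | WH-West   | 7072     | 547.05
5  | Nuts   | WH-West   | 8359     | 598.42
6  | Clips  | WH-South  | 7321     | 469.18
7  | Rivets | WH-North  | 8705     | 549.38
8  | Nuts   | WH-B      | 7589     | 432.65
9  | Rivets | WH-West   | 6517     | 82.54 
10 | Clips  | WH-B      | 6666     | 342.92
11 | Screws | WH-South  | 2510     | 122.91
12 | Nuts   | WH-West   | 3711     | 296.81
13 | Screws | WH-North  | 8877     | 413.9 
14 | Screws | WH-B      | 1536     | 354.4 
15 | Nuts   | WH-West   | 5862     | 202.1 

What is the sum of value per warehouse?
SELECT warehouse, SUM(value) as result
FROM inventory
GROUP BY warehouse

Result:
  WH-B: 1194.84
  WH-North: 963.28
  WH-South: 1421.93
  WH-West: 1726.92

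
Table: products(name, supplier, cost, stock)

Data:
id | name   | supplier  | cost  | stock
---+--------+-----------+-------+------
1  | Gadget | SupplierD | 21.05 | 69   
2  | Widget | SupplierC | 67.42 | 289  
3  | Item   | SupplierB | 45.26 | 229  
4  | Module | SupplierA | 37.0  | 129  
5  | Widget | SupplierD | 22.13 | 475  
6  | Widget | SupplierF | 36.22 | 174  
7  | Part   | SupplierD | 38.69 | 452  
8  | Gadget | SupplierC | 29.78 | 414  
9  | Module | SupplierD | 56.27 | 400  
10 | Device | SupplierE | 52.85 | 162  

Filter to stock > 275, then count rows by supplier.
SELECT supplier, COUNT(*)
FROM products
WHERE stock > 275
GROUP BY supplier

Note: WHERE filters rows before grouping.

Result:
  SupplierC: 2
  SupplierD: 3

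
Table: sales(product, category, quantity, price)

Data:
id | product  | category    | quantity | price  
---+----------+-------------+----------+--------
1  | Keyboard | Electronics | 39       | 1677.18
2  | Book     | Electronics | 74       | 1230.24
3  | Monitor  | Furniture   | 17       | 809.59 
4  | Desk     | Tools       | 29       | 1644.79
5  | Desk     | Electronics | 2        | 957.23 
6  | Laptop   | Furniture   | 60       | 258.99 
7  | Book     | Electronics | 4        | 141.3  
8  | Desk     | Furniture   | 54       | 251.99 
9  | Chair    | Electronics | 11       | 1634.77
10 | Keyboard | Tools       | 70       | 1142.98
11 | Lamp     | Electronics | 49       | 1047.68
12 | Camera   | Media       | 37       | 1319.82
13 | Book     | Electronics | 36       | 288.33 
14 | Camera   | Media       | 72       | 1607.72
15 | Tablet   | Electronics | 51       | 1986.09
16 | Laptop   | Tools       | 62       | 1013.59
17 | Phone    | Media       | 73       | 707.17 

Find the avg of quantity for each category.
SELECT category, AVG(quantity) as result
FROM sales
GROUP BY category

Result:
  Electronics: 33.25
  Furniture: 43.67
  Media: 60.67
  Tools: 53.67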